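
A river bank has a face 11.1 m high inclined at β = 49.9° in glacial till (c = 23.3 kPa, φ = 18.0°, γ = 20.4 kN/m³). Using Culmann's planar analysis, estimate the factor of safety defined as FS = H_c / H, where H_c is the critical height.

FS = 1.98

H_c = (4c/γ) · sinβ cosφ / [1 − cos(β − φ)]
    = (4·23.3/20.4) · sin49.9°·cos18.0° / [1 − cos31.9°]
    = 4.569 · 0.7275 / 0.1510 = 22.01 m
FS = H_c / H = 22.01 / 11.1 = 1.983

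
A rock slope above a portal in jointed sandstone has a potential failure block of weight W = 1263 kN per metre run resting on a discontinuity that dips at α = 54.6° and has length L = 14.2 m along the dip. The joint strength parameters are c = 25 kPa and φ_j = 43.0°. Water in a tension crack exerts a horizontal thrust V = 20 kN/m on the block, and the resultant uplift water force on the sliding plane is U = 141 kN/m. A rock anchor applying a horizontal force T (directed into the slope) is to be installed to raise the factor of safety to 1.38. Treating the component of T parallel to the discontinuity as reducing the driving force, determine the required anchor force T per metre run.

T = 350 kN/m

Resolving forces along and normal to the sliding plane, with the horizontal anchor force T adding T·sinα to the effective normal force and T·cosα acting up the plane against the driving force:
FS = [cL + (W cosα − U − V sinα + T sinα) tanφ_j] / [W sinα + V cosα − T cosα]
Without the anchor: N' = 574.3 kN/m, driving T_d = 1041.1 kN/m, resisting R = 25·14.2 + 574.3·tan43.0° = 890.6 kN/m, FS = 0.86.
Setting FS = 1.38 and solving for T:
1.38·(1041.1 − T cos54.6°) = 890.6 + T sin54.6°·tan43.0°
T·(sin54.6°·tan43.0° + 1.38·cos54.6°) = 1.38·1041.1 − 890.6
T·(0.8151·0.9325 + 1.38·0.5793) = 1436.7 − 890.6 = 546.1
T·1.5595 = 546.1
T = 350.2 kN/m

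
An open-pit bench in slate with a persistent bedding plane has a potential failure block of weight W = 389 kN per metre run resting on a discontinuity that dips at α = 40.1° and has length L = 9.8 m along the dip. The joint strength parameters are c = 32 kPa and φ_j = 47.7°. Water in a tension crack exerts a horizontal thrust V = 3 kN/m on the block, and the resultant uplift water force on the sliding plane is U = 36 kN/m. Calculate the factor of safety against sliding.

FS = 2.37

Resolving the block weight along and normal to the plane and applying the Mohr–Coulomb strength on the joint:
N' = W cosα − U − V sinα = 389·cos40.1° − 36 − 3·sin40.1° = 259.6 kN/m
Driving force T = W sinα + V cosα = 389·sin40.1° + 3·cos40.1° = 252.9 kN/m
Resisting force R = c·L + N'·tanφ_j = 32·9.8 + 259.6·tan47.7° = 313.6 + 285.3 = 598.9 kN/m
FS = R / T = 598.9 / 252.9 = 2.369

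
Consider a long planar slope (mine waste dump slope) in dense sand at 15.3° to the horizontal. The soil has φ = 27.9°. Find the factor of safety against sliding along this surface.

FS = 1.94

For a dry cohesionless infinite slope the factor of safety is FS = tanφ / tanβ.
FS = tan27.9° / tan15.3° = 0.5295 / 0.2736 = 1.935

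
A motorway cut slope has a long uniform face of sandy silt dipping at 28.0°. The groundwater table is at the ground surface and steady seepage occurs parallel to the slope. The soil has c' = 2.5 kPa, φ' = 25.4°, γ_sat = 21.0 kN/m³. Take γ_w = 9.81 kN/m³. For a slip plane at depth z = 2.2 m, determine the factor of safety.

FS = 0.61

With seepage parallel to the slope and the water table at the surface, the effective normal stress on the slip plane uses the buoyant unit weight γ' = γ_sat − γ_w while the driving shear stress uses γ_sat:
FS = [c' + γ' z cos²β tanφ'] / [γ_sat z sinβ cosβ]
γ' = 21.0 − 9.81 = 11.19 kN/m³
Numerator = 2.5 + 11.19·2.2·cos²28.0°·tan25.4° = 2.5 + 11.19·2.2·0.7796·0.4748 = 11.613 kPa
Denominator = 21.0·2.2·sin28.0°·cos28.0° = 21.0·2.2·0.4695·0.8829 = 19.151 kPa
FS = 11.613 / 19.151 = 0.606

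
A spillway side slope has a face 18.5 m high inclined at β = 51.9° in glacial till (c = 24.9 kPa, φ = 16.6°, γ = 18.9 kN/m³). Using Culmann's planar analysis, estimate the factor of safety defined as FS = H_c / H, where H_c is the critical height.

H_c = (4c/γ) · sinβ cosφ / [1 − cos(β − φ)]
    = (4·24.9/18.9) · sin51.9°·cos16.6° / [1 − cos35.3°]
    = 5.270 · 0.7541 / 0.1839 = 21.61 m
FS = H_c / H = 21.61 / 18.5 = 1.168

FS = 1.17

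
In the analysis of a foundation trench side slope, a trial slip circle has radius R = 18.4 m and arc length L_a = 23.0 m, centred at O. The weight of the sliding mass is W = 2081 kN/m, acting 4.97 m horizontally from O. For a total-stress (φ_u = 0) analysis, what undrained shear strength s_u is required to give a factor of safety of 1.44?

FS = s_u·L_a·R / (W·d), so s_u = FS·W·d / (L_a·R).
s_u = 1.44·2081·4.97 / (23.00·18.4) = 14893.3 / 423.20 = 35.19 kPa

s_u = 35.2 kPa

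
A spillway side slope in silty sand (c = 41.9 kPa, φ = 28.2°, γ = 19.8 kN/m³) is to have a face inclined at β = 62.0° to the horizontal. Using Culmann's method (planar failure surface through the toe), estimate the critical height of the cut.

Culmann's analysis gives the critical failure plane at α_cr = (β + φ)/2 = (62.0 + 28.2)/2 = 45.1°, and the critical height
H_c = (4c/γ) · sinβ cosφ / [1 − cos(β − φ)]
    = (4·41.9/19.8) · sin62.0°·cos28.2° / [1 − cos(33.8°)]
    = 8.465 · 0.8829·0.8813 / [1 − 0.8310]
    = 8.465 · 0.7781 / 0.1690
    = 38.97 m

H_c = 38.97 m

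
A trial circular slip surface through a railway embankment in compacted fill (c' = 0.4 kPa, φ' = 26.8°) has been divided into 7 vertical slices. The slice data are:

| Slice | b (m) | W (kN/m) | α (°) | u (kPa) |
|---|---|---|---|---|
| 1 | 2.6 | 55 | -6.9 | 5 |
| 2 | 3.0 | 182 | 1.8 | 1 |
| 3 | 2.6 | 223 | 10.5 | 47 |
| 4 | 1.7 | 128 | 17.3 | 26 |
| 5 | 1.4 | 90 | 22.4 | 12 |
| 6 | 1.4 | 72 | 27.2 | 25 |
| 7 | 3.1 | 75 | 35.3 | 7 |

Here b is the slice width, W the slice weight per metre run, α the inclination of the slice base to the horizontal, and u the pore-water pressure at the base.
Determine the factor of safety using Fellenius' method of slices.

FS = 1.42

Ordinary method of slices: FS = Σ[c'·Δl_i + (W_i cosα_i − u_i·Δl_i)·tanφ'] / Σ W_i sinα_i, with Δl_i = b_i / cosα_i.
Slice 1: Δl = 2.6/cos(-6.9°) = 2.619 m; N'_1 = 55·cos(-6.9°) − 5·2.619 = 41.5; c'Δl = 1.05; W sinα = -6.6
Slice 2: Δl = 3.0/cos1.8° = 3.001 m; N'_2 = 182·cos1.8° − 1·3.001 = 178.9; c'Δl = 1.20; W sinα = 5.7
Slice 3: Δl = 2.6/cos10.5° = 2.644 m; N'_3 = 223·cos10.5° − 47·2.644 = 95.0; c'Δl = 1.06; W sinα = 40.6
Slice 4: Δl = 1.7/cos17.3° = 1.781 m; N'_4 = 128·cos17.3° − 26·1.781 = 75.9; c'Δl = 0.71; W sinα = 38.1
Slice 5: Δl = 1.4/cos22.4° = 1.514 m; N'_5 = 90·cos22.4° − 12·1.514 = 65.0; c'Δl = 0.61; W sinα = 34.3
Slice 6: Δl = 1.4/cos27.2° = 1.574 m; N'_6 = 72·cos27.2° − 25·1.574 = 24.7; c'Δl = 0.63; W sinα = 32.9
Slice 7: Δl = 3.1/cos35.3° = 3.798 m; N'_7 = 75·cos35.3° − 7·3.798 = 34.6; c'Δl = 1.52; W sinα = 43.3
Σc'Δl = 6.8 kN/m; ΣN' = 515.7 kN/m; ΣW sinα = 188.4 kN/m
Resisting = 6.8 + 515.7·tan26.8° = 6.8 + 260.5 = 267.3 kN/m
FS = 267.3 / 188.4 = 1.419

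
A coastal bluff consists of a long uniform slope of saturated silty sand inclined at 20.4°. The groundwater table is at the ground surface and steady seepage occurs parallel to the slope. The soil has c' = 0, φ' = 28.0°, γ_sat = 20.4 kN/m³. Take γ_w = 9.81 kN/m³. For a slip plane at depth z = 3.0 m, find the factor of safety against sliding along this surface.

FS = 0.74

With seepage parallel to the slope and the water table at the surface, the effective normal stress on the slip plane uses the buoyant unit weight γ' = γ_sat − γ_w while the driving shear stress uses γ_sat:
FS = [c' + γ' z cos²β tanφ'] / [γ_sat z sinβ cosβ]
(For c' = 0 this reduces to FS = (γ'/γ_sat)·tanφ'/tanβ.)
γ' = 20.4 − 9.81 = 10.59 kN/m³
Numerator = 0.0 + 10.59·3.0·cos²20.4°·tan28.0° = 0.0 + 10.59·3.0·0.8785·0.5317 = 14.840 kPa
Denominator = 20.4·3.0·sin20.4°·cos20.4° = 20.4·3.0·0.3486·0.9373 = 19.995 kPa
FS = 14.840 / 19.995 = 0.742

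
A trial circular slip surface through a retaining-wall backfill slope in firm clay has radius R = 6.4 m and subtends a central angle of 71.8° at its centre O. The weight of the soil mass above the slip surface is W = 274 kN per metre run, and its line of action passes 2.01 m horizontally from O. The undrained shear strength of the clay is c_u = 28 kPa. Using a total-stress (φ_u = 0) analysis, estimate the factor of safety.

Taking moments about the centre O, the resisting moment is provided by the undrained shear strength acting along the arc:
Arc length L_a = R·θ = 6.4·(71.8°·π/180) = 6.4·1.2531 = 8.02 m
M_R = c_u·L_a·R = 28·8.02·6.4 = 1437.2 kN·m/m
M_D = W·d = 274·2.01 = 550.7 kN·m/m
FS = M_R / M_D = 1437.2 / 550.7 = 2.610

FS = 2.61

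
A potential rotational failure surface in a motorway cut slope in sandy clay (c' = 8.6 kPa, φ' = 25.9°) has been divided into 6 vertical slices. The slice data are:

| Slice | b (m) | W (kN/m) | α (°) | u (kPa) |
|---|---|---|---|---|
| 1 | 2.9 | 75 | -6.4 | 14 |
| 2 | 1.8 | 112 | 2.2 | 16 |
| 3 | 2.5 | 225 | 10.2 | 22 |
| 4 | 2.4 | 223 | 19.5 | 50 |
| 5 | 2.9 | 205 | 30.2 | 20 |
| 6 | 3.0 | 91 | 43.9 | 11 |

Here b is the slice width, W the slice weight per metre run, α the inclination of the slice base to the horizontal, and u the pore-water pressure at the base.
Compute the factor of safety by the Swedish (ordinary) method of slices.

FS = 1.41

Ordinary method of slices: FS = Σ[c'·Δl_i + (W_i cosα_i − u_i·Δl_i)·tanφ'] / Σ W_i sinα_i, with Δl_i = b_i / cosα_i.
Slice 1: Δl = 2.9/cos(-6.4°) = 2.918 m; N'_1 = 75·cos(-6.4°) − 14·2.918 = 33.7; c'Δl = 25.10; W sinα = -8.4
Slice 2: Δl = 1.8/cos2.2° = 1.801 m; N'_2 = 112·cos2.2° − 16·1.801 = 83.1; c'Δl = 15.49; W sinα = 4.3
Slice 3: Δl = 2.5/cos10.2° = 2.540 m; N'_3 = 225·cos10.2° − 22·2.540 = 165.6; c'Δl = 21.85; W sinα = 39.8
Slice 4: Δl = 2.4/cos19.5° = 2.546 m; N'_4 = 223·cos19.5° − 50·2.546 = 82.9; c'Δl = 21.90; W sinα = 74.4
Slice 5: Δl = 2.9/cos30.2° = 3.355 m; N'_5 = 205·cos30.2° − 20·3.355 = 110.1; c'Δl = 28.86; W sinα = 103.1
Slice 6: Δl = 3.0/cos43.9° = 4.163 m; N'_6 = 91·cos43.9° − 11·4.163 = 19.8; c'Δl = 35.81; W sinα = 63.1
Σc'Δl = 149.0 kN/m; ΣN' = 495.1 kN/m; ΣW sinα = 276.4 kN/m
Resisting = 149.0 + 495.1·tan25.9° = 149.0 + 240.4 = 389.4 kN/m
FS = 389.4 / 276.4 = 1.409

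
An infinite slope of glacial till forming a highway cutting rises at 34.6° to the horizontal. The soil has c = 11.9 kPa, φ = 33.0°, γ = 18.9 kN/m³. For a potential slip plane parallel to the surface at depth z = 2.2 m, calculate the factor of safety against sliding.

For an infinite slope with a slip plane parallel to the surface (no pore pressure): FS = [c + γz cos²β tanφ] / [γz sinβ cosβ].
γz = 18.9·2.2 = 41.58 kN/m²
Numerator = 11.9 + 41.58·cos²34.6°·tan33.0° = 11.9 + 41.58·0.6776·0.6494 = 30.196 kPa
Denominator = 41.58·sin34.6°·cos34.6° = 41.58·0.5678·0.8231 = 19.435 kPa
FS = 30.196 / 19.435 = 1.554

FS = 1.55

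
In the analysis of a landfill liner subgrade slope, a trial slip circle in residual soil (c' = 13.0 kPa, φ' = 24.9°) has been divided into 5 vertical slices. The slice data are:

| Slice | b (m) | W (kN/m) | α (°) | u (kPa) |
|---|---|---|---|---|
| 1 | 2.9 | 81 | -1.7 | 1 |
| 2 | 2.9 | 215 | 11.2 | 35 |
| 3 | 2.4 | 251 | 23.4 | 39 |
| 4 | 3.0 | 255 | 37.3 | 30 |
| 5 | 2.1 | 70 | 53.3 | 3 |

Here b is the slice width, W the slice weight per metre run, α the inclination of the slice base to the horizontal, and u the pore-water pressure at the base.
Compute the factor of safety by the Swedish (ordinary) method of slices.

Ordinary method of slices: FS = Σ[c'·Δl_i + (W_i cosα_i − u_i·Δl_i)·tanφ'] / Σ W_i sinα_i, with Δl_i = b_i / cosα_i.
Slice 1: Δl = 2.9/cos(-1.7°) = 2.901 m; N'_1 = 81·cos(-1.7°) − 1·2.901 = 78.1; c'Δl = 37.72; W sinα = -2.4
Slice 2: Δl = 2.9/cos11.2° = 2.956 m; N'_2 = 215·cos11.2° − 35·2.956 = 107.4; c'Δl = 38.43; W sinα = 41.8
Slice 3: Δl = 2.4/cos23.4° = 2.615 m; N'_3 = 251·cos23.4° − 39·2.615 = 128.4; c'Δl = 34.00; W sinα = 99.7
Slice 4: Δl = 3.0/cos37.3° = 3.771 m; N'_4 = 255·cos37.3° − 30·3.771 = 89.7; c'Δl = 49.03; W sinα = 154.5
Slice 5: Δl = 2.1/cos53.3° = 3.514 m; N'_5 = 70·cos53.3° − 3·3.514 = 31.3; c'Δl = 45.68; W sinα = 56.1
Σc'Δl = 204.9 kN/m; ΣN' = 434.9 kN/m; ΣW sinα = 349.7 kN/m
Resisting = 204.9 + 434.9·tan24.9° = 204.9 + 201.9 = 406.7 kN/m
FS = 406.7 / 349.7 = 1.163

FS = 1.16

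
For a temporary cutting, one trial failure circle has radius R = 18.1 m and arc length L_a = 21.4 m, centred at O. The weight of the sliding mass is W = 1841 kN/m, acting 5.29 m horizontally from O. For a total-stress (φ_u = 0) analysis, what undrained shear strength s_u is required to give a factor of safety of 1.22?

FS = s_u·L_a·R / (W·d), so s_u = FS·W·d / (L_a·R).
s_u = 1.22·1841·5.29 / (21.40·18.1) = 11881.4 / 387.34 = 30.67 kPa

s_u = 30.7 kPa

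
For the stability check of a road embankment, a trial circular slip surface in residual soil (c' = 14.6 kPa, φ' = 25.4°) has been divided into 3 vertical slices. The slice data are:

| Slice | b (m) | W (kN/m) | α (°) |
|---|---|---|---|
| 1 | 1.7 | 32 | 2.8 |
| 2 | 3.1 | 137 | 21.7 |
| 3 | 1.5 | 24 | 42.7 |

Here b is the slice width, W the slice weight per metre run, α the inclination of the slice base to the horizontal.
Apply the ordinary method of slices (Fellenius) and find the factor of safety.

Ordinary method of slices: FS = Σ[c'·Δl_i + (W_i cosα_i)·tanφ'] / Σ W_i sinα_i, with Δl_i = b_i / cosα_i.
Slice 1: Δl = 1.7/cos2.8° = 1.702 m; N'_1 = 32·cos2.8° = 32.0; c'Δl = 24.85; W sinα = 1.6
Slice 2: Δl = 3.1/cos21.7° = 3.336 m; N'_2 = 137·cos21.7° = 127.3; c'Δl = 48.71; W sinα = 50.7
Slice 3: Δl = 1.5/cos42.7° = 2.041 m; N'_3 = 24·cos42.7° = 17.6; c'Δl = 29.80; W sinα = 16.3
Σc'Δl = 103.4 kN/m; ΣN' = 176.9 kN/m; ΣW sinα = 68.5 kN/m
Resisting = 103.4 + 176.9·tan25.4° = 103.4 + 84.0 = 187.4 kN/m
FS = 187.4 / 68.5 = 2.735

FS = 2.74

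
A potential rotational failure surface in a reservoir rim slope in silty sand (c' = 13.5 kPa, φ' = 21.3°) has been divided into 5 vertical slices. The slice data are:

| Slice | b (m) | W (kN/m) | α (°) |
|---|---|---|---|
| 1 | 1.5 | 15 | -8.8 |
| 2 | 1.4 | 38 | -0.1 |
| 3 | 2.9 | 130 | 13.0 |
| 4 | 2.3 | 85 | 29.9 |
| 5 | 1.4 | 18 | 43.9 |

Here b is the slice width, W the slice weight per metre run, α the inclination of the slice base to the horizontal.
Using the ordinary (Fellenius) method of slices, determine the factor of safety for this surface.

Ordinary method of slices: FS = Σ[c'·Δl_i + (W_i cosα_i)·tanφ'] / Σ W_i sinα_i, with Δl_i = b_i / cosα_i.
Slice 1: Δl = 1.5/cos(-8.8°) = 1.518 m; N'_1 = 15·cos(-8.8°) = 14.8; c'Δl = 20.49; W sinα = -2.3
Slice 2: Δl = 1.4/cos(-0.1°) = 1.400 m; N'_2 = 38·cos(-0.1°) = 38.0; c'Δl = 18.90; W sinα = -0.1
Slice 3: Δl = 2.9/cos13.0° = 2.976 m; N'_3 = 130·cos13.0° = 126.7; c'Δl = 40.18; W sinα = 29.2
Slice 4: Δl = 2.3/cos29.9° = 2.653 m; N'_4 = 85·cos29.9° = 73.7; c'Δl = 35.82; W sinα = 42.4
Slice 5: Δl = 1.4/cos43.9° = 1.943 m; N'_5 = 18·cos43.9° = 13.0; c'Δl = 26.23; W sinα = 12.5
Σc'Δl = 141.6 kN/m; ΣN' = 266.1 kN/m; ΣW sinα = 81.7 kN/m
Resisting = 141.6 + 266.1·tan21.3° = 141.6 + 103.8 = 245.4 kN/m
FS = 245.4 / 81.7 = 3.002

FS = 3.00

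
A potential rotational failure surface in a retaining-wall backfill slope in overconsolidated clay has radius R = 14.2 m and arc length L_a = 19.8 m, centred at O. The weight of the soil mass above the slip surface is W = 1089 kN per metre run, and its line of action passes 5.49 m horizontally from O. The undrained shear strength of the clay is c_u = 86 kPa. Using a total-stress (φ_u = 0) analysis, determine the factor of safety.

FS = 4.04

Taking moments about the centre O, the resisting moment is provided by the undrained shear strength acting along the arc:
M_R = c_u·L_a·R = 86·19.80·14.2 = 24179.8 kN·m/m
M_D = W·d = 1089·5.49 = 5978.6 kN·m/m
FS = M_R / M_D = 24179.8 / 5978.6 = 4.044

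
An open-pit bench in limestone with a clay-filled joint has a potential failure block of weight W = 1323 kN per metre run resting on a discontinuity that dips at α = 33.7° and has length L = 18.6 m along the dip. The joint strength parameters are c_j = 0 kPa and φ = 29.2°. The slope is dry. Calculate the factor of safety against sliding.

FS = 0.84

Resolving the block weight along and normal to the plane and applying the Mohr–Coulomb strength on the joint:
N' = W cosα = 1323·cos33.7° = 1100.7 kN/m
Driving force T = W sinα = 1323·sin33.7° = 734.1 kN/m
Resisting force R = c_j·L + N'·tanφ = 0·18.6 + 1100.7·tan29.2° = 0.0 + 615.1 = 615.1 kN/m
FS = R / T = 615.1 / 734.1 = 0.838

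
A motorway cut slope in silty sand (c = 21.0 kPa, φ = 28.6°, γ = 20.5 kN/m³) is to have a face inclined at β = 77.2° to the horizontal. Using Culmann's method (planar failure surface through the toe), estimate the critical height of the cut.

Culmann's analysis gives the critical failure plane at α_cr = (β + φ)/2 = (77.2 + 28.6)/2 = 52.9°, and the critical height
H_c = (4c/γ) · sinβ cosφ / [1 − cos(β − φ)]
    = (4·21.0/20.5) · sin77.2°·cos28.6° / [1 − cos(48.6°)]
    = 4.098 · 0.9751·0.8780 / [1 − 0.6613]
    = 4.098 · 0.8562 / 0.3387
    = 10.36 m

H_c = 10.36 m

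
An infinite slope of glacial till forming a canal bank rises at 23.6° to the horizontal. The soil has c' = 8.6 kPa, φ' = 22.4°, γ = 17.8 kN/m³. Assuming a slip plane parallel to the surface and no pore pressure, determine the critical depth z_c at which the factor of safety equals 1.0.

Setting FS = 1.00 in FS = [c' + γz cos²β tanφ'] / [γz sinβ cosβ] and solving for z:
z = c' / [γ cosβ (FS·sinβ − cosβ·tanφ')]
  = 8.6 / [17.8·cos23.6°·(1.00·sin23.6° − cos23.6°·tan22.4°)]
  = 8.6 / [17.8·0.9164·(1.00·0.4003 − 0.9164·0.4122)]
  = 8.6 / 0.3695 = 23.276 m

z_c = 23.28 m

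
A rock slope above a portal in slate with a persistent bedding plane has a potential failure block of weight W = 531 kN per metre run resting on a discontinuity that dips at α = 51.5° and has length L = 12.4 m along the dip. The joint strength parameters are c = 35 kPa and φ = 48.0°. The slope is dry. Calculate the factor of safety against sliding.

Resolving the block weight along and normal to the plane and applying the Mohr–Coulomb strength on the joint:
N' = W cosα = 531·cos51.5° = 330.6 kN/m
Driving force T = W sinα = 531·sin51.5° = 415.6 kN/m
Resisting force R = c·L + N'·tanφ = 35·12.4 + 330.6·tan48.0° = 434.0 + 367.1 = 801.1 kN/m
FS = R / T = 801.1 / 415.6 = 1.928

FS = 1.93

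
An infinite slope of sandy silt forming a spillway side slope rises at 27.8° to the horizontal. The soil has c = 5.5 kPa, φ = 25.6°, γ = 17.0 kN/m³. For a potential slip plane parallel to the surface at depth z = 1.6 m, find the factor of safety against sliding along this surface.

FS = 1.40

For an infinite slope with a slip plane parallel to the surface (no pore pressure): FS = [c + γz cos²β tanφ] / [γz sinβ cosβ].
γz = 17.0·1.6 = 27.20 kN/m²
Numerator = 5.5 + 27.20·cos²27.8°·tan25.6° = 5.5 + 27.20·0.7825·0.4791 = 15.697 kPa
Denominator = 27.20·sin27.8°·cos27.8° = 27.20·0.4664·0.8846 = 11.222 kPa
FS = 15.697 / 11.222 = 1.399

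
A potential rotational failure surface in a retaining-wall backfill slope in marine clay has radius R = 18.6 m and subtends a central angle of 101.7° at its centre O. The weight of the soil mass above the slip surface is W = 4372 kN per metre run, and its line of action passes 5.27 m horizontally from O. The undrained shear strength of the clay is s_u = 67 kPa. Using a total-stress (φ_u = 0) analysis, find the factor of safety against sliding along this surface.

FS = 1.79

Taking moments about the centre O, the resisting moment is provided by the undrained shear strength acting along the arc:
Arc length L_a = R·θ = 18.6·(101.7°·π/180) = 18.6·1.7750 = 33.01 m
M_R = s_u·L_a·R = 67·33.01·18.6 = 41143.3 kN·m/m
M_D = W·d = 4372·5.27 = 23040.4 kN·m/m
FS = M_R / M_D = 41143.3 / 23040.4 = 1.786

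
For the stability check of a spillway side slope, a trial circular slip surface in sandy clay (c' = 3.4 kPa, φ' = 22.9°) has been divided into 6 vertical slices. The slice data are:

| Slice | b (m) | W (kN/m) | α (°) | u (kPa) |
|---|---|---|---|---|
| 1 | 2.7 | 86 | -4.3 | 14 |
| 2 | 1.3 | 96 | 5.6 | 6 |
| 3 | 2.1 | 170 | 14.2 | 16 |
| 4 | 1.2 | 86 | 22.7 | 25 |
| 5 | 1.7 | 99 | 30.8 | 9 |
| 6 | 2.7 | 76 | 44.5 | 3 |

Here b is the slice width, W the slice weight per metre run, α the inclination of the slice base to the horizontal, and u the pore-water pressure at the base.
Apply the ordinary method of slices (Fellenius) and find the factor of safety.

FS = 1.23

Ordinary method of slices: FS = Σ[c'·Δl_i + (W_i cosα_i − u_i·Δl_i)·tanφ'] / Σ W_i sinα_i, with Δl_i = b_i / cosα_i.
Slice 1: Δl = 2.7/cos(-4.3°) = 2.708 m; N'_1 = 86·cos(-4.3°) − 14·2.708 = 47.9; c'Δl = 9.21; W sinα = -6.4
Slice 2: Δl = 1.3/cos5.6° = 1.306 m; N'_2 = 96·cos5.6° − 6·1.306 = 87.7; c'Δl = 4.44; W sinα = 9.4
Slice 3: Δl = 2.1/cos14.2° = 2.166 m; N'_3 = 170·cos14.2° − 16·2.166 = 130.1; c'Δl = 7.37; W sinα = 41.7
Slice 4: Δl = 1.2/cos22.7° = 1.301 m; N'_4 = 86·cos22.7° − 25·1.301 = 46.8; c'Δl = 4.42; W sinα = 33.2
Slice 5: Δl = 1.7/cos30.8° = 1.979 m; N'_5 = 99·cos30.8° − 9·1.979 = 67.2; c'Δl = 6.73; W sinα = 50.7
Slice 6: Δl = 2.7/cos44.5° = 3.785 m; N'_6 = 76·cos44.5° − 3·3.785 = 42.9; c'Δl = 12.87; W sinα = 53.3
Σc'Δl = 45.0 kN/m; ΣN' = 422.6 kN/m; ΣW sinα = 181.8 kN/m
Resisting = 45.0 + 422.6·tan22.9° = 45.0 + 178.5 = 223.5 kN/m
FS = 223.5 / 181.8 = 1.230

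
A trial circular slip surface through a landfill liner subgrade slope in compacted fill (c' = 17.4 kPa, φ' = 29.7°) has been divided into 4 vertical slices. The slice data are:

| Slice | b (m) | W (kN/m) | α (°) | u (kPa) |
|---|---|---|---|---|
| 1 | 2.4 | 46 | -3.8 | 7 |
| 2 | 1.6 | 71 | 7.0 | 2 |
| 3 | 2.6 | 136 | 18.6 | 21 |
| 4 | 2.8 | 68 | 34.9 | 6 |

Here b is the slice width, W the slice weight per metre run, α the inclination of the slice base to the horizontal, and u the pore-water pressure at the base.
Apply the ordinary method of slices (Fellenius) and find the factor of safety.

FS = 3.33

Ordinary method of slices: FS = Σ[c'·Δl_i + (W_i cosα_i − u_i·Δl_i)·tanφ'] / Σ W_i sinα_i, with Δl_i = b_i / cosα_i.
Slice 1: Δl = 2.4/cos(-3.8°) = 2.405 m; N'_1 = 46·cos(-3.8°) − 7·2.405 = 29.1; c'Δl = 41.85; W sinα = -3.0
Slice 2: Δl = 1.6/cos7.0° = 1.612 m; N'_2 = 71·cos7.0° − 2·1.612 = 67.2; c'Δl = 28.05; W sinα = 8.7
Slice 3: Δl = 2.6/cos18.6° = 2.743 m; N'_3 = 136·cos18.6° − 21·2.743 = 71.3; c'Δl = 47.73; W sinα = 43.4
Slice 4: Δl = 2.8/cos34.9° = 3.414 m; N'_4 = 68·cos34.9° − 6·3.414 = 35.3; c'Δl = 59.40; W sinα = 38.9
Σc'Δl = 177.0 kN/m; ΣN' = 202.9 kN/m; ΣW sinα = 87.9 kN/m
Resisting = 177.0 + 202.9·tan29.7° = 177.0 + 115.7 = 292.8 kN/m
FS = 292.8 / 87.9 = 3.331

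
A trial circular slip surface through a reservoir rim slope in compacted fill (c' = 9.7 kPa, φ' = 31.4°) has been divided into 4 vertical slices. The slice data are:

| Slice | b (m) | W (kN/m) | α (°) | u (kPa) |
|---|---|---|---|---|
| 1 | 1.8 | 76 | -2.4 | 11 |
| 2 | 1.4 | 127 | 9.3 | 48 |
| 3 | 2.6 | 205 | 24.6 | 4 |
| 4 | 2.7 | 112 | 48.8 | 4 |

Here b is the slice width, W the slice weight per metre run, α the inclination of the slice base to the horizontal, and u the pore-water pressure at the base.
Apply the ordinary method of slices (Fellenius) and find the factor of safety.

FS = 1.66

Ordinary method of slices: FS = Σ[c'·Δl_i + (W_i cosα_i − u_i·Δl_i)·tanφ'] / Σ W_i sinα_i, with Δl_i = b_i / cosα_i.
Slice 1: Δl = 1.8/cos(-2.4°) = 1.802 m; N'_1 = 76·cos(-2.4°) − 11·1.802 = 56.1; c'Δl = 17.48; W sinα = -3.2
Slice 2: Δl = 1.4/cos9.3° = 1.419 m; N'_2 = 127·cos9.3° − 48·1.419 = 57.2; c'Δl = 13.76; W sinα = 20.5
Slice 3: Δl = 2.6/cos24.6° = 2.860 m; N'_3 = 205·cos24.6° − 4·2.860 = 175.0; c'Δl = 27.74; W sinα = 85.3
Slice 4: Δl = 2.7/cos48.8° = 4.099 m; N'_4 = 112·cos48.8° − 4·4.099 = 57.4; c'Δl = 39.76; W sinα = 84.3
Σc'Δl = 98.7 kN/m; ΣN' = 345.7 kN/m; ΣW sinα = 186.9 kN/m
Resisting = 98.7 + 345.7·tan31.4° = 98.7 + 211.0 = 309.7 kN/m
FS = 309.7 / 186.9 = 1.657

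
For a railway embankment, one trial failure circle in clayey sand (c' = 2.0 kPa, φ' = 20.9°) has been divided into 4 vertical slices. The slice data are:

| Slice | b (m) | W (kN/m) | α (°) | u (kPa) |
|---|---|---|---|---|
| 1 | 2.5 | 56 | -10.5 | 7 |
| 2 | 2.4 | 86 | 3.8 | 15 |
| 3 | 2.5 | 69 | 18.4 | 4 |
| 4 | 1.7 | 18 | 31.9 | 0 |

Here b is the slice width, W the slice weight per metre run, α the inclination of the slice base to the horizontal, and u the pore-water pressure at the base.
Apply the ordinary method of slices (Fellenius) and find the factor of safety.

Ordinary method of slices: FS = Σ[c'·Δl_i + (W_i cosα_i − u_i·Δl_i)·tanφ'] / Σ W_i sinα_i, with Δl_i = b_i / cosα_i.
Slice 1: Δl = 2.5/cos(-10.5°) = 2.543 m; N'_1 = 56·cos(-10.5°) − 7·2.543 = 37.3; c'Δl = 5.09; W sinα = -10.2
Slice 2: Δl = 2.4/cos3.8° = 2.405 m; N'_2 = 86·cos3.8° − 15·2.405 = 49.7; c'Δl = 4.81; W sinα = 5.7
Slice 3: Δl = 2.5/cos18.4° = 2.635 m; N'_3 = 69·cos18.4° − 4·2.635 = 54.9; c'Δl = 5.27; W sinα = 21.8
Slice 4: Δl = 1.7/cos31.9° = 2.002 m; N'_4 = 18·cos31.9° − 0·2.002 = 15.3; c'Δl = 4.00; W sinα = 9.5
Σc'Δl = 19.2 kN/m; ΣN' = 157.2 kN/m; ΣW sinα = 26.8 kN/m
Resisting = 19.2 + 157.2·tan20.9° = 19.2 + 60.0 = 79.2 kN/m
FS = 79.2 / 26.8 = 2.957

FS = 2.96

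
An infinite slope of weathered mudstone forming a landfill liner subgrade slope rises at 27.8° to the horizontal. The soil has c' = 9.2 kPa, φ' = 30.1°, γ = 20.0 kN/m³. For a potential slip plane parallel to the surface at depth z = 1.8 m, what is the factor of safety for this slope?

FS = 1.72

For an infinite slope with a slip plane parallel to the surface (no pore pressure): FS = [c' + γz cos²β tanφ'] / [γz sinβ cosβ].
γz = 20.0·1.8 = 36.00 kN/m²
Numerator = 9.2 + 36.00·cos²27.8°·tan30.1° = 9.2 + 36.00·0.7825·0.5797 = 25.529 kPa
Denominator = 36.00·sin27.8°·cos27.8° = 36.00·0.4664·0.8846 = 14.852 kPa
FS = 25.529 / 14.852 = 1.719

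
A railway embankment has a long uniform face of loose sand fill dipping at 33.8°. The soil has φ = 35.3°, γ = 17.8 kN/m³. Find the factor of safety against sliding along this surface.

For a dry cohesionless infinite slope the factor of safety is FS = tanφ / tanβ.
FS = tan35.3° / tan33.8° = 0.7080 / 0.6694 = 1.058

FS = 1.06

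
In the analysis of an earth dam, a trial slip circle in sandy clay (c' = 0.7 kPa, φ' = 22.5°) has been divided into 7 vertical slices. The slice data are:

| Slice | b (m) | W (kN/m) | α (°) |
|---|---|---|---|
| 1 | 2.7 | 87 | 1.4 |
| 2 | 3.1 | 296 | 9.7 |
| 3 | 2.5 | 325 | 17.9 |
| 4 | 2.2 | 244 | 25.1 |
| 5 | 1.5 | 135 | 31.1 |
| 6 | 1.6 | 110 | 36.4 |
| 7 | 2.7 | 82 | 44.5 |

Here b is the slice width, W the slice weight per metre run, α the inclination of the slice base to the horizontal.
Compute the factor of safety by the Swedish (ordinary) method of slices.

Ordinary method of slices: FS = Σ[c'·Δl_i + (W_i cosα_i)·tanφ'] / Σ W_i sinα_i, with Δl_i = b_i / cosα_i.
Slice 1: Δl = 2.7/cos1.4° = 2.701 m; N'_1 = 87·cos1.4° = 87.0; c'Δl = 1.89; W sinα = 2.1
Slice 2: Δl = 3.1/cos9.7° = 3.145 m; N'_2 = 296·cos9.7° = 291.8; c'Δl = 2.20; W sinα = 49.9
Slice 3: Δl = 2.5/cos17.9° = 2.627 m; N'_3 = 325·cos17.9° = 309.3; c'Δl = 1.84; W sinα = 99.9
Slice 4: Δl = 2.2/cos25.1° = 2.429 m; N'_4 = 244·cos25.1° = 221.0; c'Δl = 1.70; W sinα = 103.5
Slice 5: Δl = 1.5/cos31.1° = 1.752 m; N'_5 = 135·cos31.1° = 115.6; c'Δl = 1.23; W sinα = 69.7
Slice 6: Δl = 1.6/cos36.4° = 1.988 m; N'_6 = 110·cos36.4° = 88.5; c'Δl = 1.39; W sinα = 65.3
Slice 7: Δl = 2.7/cos44.5° = 3.785 m; N'_7 = 82·cos44.5° = 58.5; c'Δl = 2.65; W sinα = 57.5
Σc'Δl = 12.9 kN/m; ΣN' = 1171.6 kN/m; ΣW sinα = 447.9 kN/m
Resisting = 12.9 + 1171.6·tan22.5° = 12.9 + 485.3 = 498.2 kN/m
FS = 498.2 / 447.9 = 1.112

FS = 1.11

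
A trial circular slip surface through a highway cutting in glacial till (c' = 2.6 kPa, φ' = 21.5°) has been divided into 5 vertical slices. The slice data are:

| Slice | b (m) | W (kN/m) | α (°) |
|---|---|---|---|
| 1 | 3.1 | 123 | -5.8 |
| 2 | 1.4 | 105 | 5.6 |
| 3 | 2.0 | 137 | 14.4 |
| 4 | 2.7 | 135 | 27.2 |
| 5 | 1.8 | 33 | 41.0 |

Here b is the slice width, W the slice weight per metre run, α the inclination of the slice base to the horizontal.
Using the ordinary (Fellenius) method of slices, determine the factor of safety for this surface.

Ordinary method of slices: FS = Σ[c'·Δl_i + (W_i cosα_i)·tanφ'] / Σ W_i sinα_i, with Δl_i = b_i / cosα_i.
Slice 1: Δl = 3.1/cos(-5.8°) = 3.116 m; N'_1 = 123·cos(-5.8°) = 122.4; c'Δl = 8.10; W sinα = -12.4
Slice 2: Δl = 1.4/cos5.6° = 1.407 m; N'_2 = 105·cos5.6° = 104.5; c'Δl = 3.66; W sinα = 10.2
Slice 3: Δl = 2.0/cos14.4° = 2.065 m; N'_3 = 137·cos14.4° = 132.7; c'Δl = 5.37; W sinα = 34.1
Slice 4: Δl = 2.7/cos27.2° = 3.036 m; N'_4 = 135·cos27.2° = 120.1; c'Δl = 7.89; W sinα = 61.7
Slice 5: Δl = 1.8/cos41.0° = 2.385 m; N'_5 = 33·cos41.0° = 24.9; c'Δl = 6.20; W sinα = 21.6
Σc'Δl = 31.2 kN/m; ΣN' = 504.5 kN/m; ΣW sinα = 115.2 kN/m
Resisting = 31.2 + 504.5·tan21.5° = 31.2 + 198.7 = 230.0 kN/m
FS = 230.0 / 115.2 = 1.995

FS = 2.00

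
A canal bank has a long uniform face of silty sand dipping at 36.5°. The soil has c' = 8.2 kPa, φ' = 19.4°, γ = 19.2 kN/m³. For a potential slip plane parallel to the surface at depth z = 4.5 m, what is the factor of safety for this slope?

For an infinite slope with a slip plane parallel to the surface (no pore pressure): FS = [c' + γz cos²β tanφ'] / [γz sinβ cosβ].
γz = 19.2·4.5 = 86.40 kN/m²
Numerator = 8.2 + 86.40·cos²36.5°·tan19.4° = 8.2 + 86.40·0.6462·0.3522 = 27.861 kPa
Denominator = 86.40·sin36.5°·cos36.5° = 86.40·0.5948·0.8039 = 41.312 kPa
FS = 27.861 / 41.312 = 0.674

FS = 0.67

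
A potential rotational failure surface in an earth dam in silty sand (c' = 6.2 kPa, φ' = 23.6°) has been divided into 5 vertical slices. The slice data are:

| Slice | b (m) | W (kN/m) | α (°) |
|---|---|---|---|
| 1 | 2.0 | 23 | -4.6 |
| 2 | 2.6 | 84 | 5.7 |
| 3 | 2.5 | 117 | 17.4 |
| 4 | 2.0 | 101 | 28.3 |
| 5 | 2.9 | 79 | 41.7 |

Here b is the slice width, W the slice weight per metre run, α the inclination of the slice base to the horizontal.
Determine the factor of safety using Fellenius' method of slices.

FS = 1.71

Ordinary method of slices: FS = Σ[c'·Δl_i + (W_i cosα_i)·tanφ'] / Σ W_i sinα_i, with Δl_i = b_i / cosα_i.
Slice 1: Δl = 2.0/cos(-4.6°) = 2.006 m; N'_1 = 23·cos(-4.6°) = 22.9; c'Δl = 12.44; W sinα = -1.8
Slice 2: Δl = 2.6/cos5.7° = 2.613 m; N'_2 = 84·cos5.7° = 83.6; c'Δl = 16.20; W sinα = 8.3
Slice 3: Δl = 2.5/cos17.4° = 2.620 m; N'_3 = 117·cos17.4° = 111.6; c'Δl = 16.24; W sinα = 35.0
Slice 4: Δl = 2.0/cos28.3° = 2.271 m; N'_4 = 101·cos28.3° = 88.9; c'Δl = 14.08; W sinα = 47.9
Slice 5: Δl = 2.9/cos41.7° = 3.884 m; N'_5 = 79·cos41.7° = 59.0; c'Δl = 24.08; W sinα = 52.6
Σc'Δl = 83.0 kN/m; ΣN' = 366.1 kN/m; ΣW sinα = 141.9 kN/m
Resisting = 83.0 + 366.1·tan23.6° = 83.0 + 159.9 = 243.0 kN/m
FS = 243.0 / 141.9 = 1.712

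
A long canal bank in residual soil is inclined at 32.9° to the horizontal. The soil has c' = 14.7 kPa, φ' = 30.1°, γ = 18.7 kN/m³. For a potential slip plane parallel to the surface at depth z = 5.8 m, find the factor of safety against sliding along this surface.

For an infinite slope with a slip plane parallel to the surface (no pore pressure): FS = [c' + γz cos²β tanφ'] / [γz sinβ cosβ].
γz = 18.7·5.8 = 108.46 kN/m²
Numerator = 14.7 + 108.46·cos²32.9°·tan30.1° = 14.7 + 108.46·0.7050·0.5797 = 59.022 kPa
Denominator = 108.46·sin32.9°·cos32.9° = 108.46·0.5432·0.8396 = 49.464 kPa
FS = 59.022 / 49.464 = 1.193

FS = 1.19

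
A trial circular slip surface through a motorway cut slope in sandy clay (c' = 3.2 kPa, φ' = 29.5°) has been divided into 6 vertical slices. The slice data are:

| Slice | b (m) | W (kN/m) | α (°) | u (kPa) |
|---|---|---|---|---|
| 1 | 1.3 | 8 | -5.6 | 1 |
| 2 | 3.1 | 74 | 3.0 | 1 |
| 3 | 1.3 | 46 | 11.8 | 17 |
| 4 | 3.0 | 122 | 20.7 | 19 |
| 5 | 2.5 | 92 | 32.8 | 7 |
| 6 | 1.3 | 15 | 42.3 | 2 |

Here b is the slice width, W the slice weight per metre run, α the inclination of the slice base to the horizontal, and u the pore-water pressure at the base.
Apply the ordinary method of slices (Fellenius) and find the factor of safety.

FS = 1.44

Ordinary method of slices: FS = Σ[c'·Δl_i + (W_i cosα_i − u_i·Δl_i)·tanφ'] / Σ W_i sinα_i, with Δl_i = b_i / cosα_i.
Slice 1: Δl = 1.3/cos(-5.6°) = 1.306 m; N'_1 = 8·cos(-5.6°) − 1·1.306 = 6.7; c'Δl = 4.18; W sinα = -0.8
Slice 2: Δl = 3.1/cos3.0° = 3.104 m; N'_2 = 74·cos3.0° − 1·3.104 = 70.8; c'Δl = 9.93; W sinα = 3.9
Slice 3: Δl = 1.3/cos11.8° = 1.328 m; N'_3 = 46·cos11.8° − 17·1.328 = 22.5; c'Δl = 4.25; W sinα = 9.4
Slice 4: Δl = 3.0/cos20.7° = 3.207 m; N'_4 = 122·cos20.7° − 19·3.207 = 53.2; c'Δl = 10.26; W sinα = 43.1
Slice 5: Δl = 2.5/cos32.8° = 2.974 m; N'_5 = 92·cos32.8° − 7·2.974 = 56.5; c'Δl = 9.52; W sinα = 49.8
Slice 6: Δl = 1.3/cos42.3° = 1.758 m; N'_6 = 15·cos42.3° − 2·1.758 = 7.6; c'Δl = 5.62; W sinα = 10.1
Σc'Δl = 43.8 kN/m; ΣN' = 217.2 kN/m; ΣW sinα = 115.6 kN/m
Resisting = 43.8 + 217.2·tan29.5° = 43.8 + 122.9 = 166.6 kN/m
FS = 166.6 / 115.6 = 1.442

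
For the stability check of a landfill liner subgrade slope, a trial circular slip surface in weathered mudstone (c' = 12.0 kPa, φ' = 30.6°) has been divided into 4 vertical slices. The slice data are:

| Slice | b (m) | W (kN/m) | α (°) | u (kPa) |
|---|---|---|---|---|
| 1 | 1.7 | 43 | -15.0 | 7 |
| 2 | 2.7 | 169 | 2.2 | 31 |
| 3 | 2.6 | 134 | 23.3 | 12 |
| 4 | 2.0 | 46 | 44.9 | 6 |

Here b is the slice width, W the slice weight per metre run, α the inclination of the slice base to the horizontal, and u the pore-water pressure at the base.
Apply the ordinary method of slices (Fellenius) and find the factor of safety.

FS = 3.10

Ordinary method of slices: FS = Σ[c'·Δl_i + (W_i cosα_i − u_i·Δl_i)·tanφ'] / Σ W_i sinα_i, with Δl_i = b_i / cosα_i.
Slice 1: Δl = 1.7/cos(-15.0°) = 1.760 m; N'_1 = 43·cos(-15.0°) − 7·1.760 = 29.2; c'Δl = 21.12; W sinα = -11.1
Slice 2: Δl = 2.7/cos2.2° = 2.702 m; N'_2 = 169·cos2.2° − 31·2.702 = 85.1; c'Δl = 32.42; W sinα = 6.5
Slice 3: Δl = 2.6/cos23.3° = 2.831 m; N'_3 = 134·cos23.3° − 12·2.831 = 89.1; c'Δl = 33.97; W sinα = 53.0
Slice 4: Δl = 2.0/cos44.9° = 2.824 m; N'_4 = 46·cos44.9° − 6·2.824 = 15.6; c'Δl = 33.88; W sinα = 32.5
Σc'Δl = 121.4 kN/m; ΣN' = 219.1 kN/m; ΣW sinα = 80.8 kN/m
Resisting = 121.4 + 219.1·tan30.6° = 121.4 + 129.6 = 251.0 kN/m
FS = 251.0 / 80.8 = 3.105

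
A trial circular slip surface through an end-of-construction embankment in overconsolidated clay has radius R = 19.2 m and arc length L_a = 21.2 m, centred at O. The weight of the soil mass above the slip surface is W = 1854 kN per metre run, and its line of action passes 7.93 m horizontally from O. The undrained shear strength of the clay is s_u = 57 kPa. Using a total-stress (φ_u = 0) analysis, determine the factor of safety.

Taking moments about the centre O, the resisting moment is provided by the undrained shear strength acting along the arc:
M_R = s_u·L_a·R = 57·21.20·19.2 = 23201.3 kN·m/m
M_D = W·d = 1854·7.93 = 14702.2 kN·m/m
FS = M_R / M_D = 23201.3 / 14702.2 = 1.578

FS = 1.58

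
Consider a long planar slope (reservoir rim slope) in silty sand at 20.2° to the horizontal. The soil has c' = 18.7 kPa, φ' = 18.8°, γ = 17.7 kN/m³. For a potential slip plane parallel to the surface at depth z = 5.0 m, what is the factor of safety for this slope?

For an infinite slope with a slip plane parallel to the surface (no pore pressure): FS = [c' + γz cos²β tanφ'] / [γz sinβ cosβ].
γz = 17.7·5.0 = 88.50 kN/m²
Numerator = 18.7 + 88.50·cos²20.2°·tan18.8° = 18.7 + 88.50·0.8808·0.3404 = 45.236 kPa
Denominator = 88.50·sin20.2°·cos20.2° = 88.50·0.3453·0.9385 = 28.679 kPa
FS = 45.236 / 28.679 = 1.577

FS = 1.58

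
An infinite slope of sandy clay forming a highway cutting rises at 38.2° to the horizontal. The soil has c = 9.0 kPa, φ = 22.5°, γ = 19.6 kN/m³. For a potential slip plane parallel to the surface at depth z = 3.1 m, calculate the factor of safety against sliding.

FS = 0.83

For an infinite slope with a slip plane parallel to the surface (no pore pressure): FS = [c + γz cos²β tanφ] / [γz sinβ cosβ].
γz = 19.6·3.1 = 60.76 kN/m²
Numerator = 9.0 + 60.76·cos²38.2°·tan22.5° = 9.0 + 60.76·0.6176·0.4142 = 24.543 kPa
Denominator = 60.76·sin38.2°·cos38.2° = 60.76·0.6184·0.7859 = 29.528 kPa
FS = 24.543 / 29.528 = 0.831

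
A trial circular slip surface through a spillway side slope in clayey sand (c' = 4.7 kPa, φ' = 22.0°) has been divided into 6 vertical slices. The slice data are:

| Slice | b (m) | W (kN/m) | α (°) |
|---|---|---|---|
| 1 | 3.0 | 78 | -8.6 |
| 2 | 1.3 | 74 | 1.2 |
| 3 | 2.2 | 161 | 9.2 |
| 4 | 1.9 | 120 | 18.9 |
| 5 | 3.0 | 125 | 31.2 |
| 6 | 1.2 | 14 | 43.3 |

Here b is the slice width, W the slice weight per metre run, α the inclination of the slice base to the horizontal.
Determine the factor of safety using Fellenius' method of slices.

FS = 2.20

Ordinary method of slices: FS = Σ[c'·Δl_i + (W_i cosα_i)·tanφ'] / Σ W_i sinα_i, with Δl_i = b_i / cosα_i.
Slice 1: Δl = 3.0/cos(-8.6°) = 3.034 m; N'_1 = 78·cos(-8.6°) = 77.1; c'Δl = 14.26; W sinα = -11.7
Slice 2: Δl = 1.3/cos1.2° = 1.300 m; N'_2 = 74·cos1.2° = 74.0; c'Δl = 6.11; W sinα = 1.5
Slice 3: Δl = 2.2/cos9.2° = 2.229 m; N'_3 = 161·cos9.2° = 158.9; c'Δl = 10.47; W sinα = 25.7
Slice 4: Δl = 1.9/cos18.9° = 2.008 m; N'_4 = 120·cos18.9° = 113.5; c'Δl = 9.44; W sinα = 38.9
Slice 5: Δl = 3.0/cos31.2° = 3.507 m; N'_5 = 125·cos31.2° = 106.9; c'Δl = 16.48; W sinα = 64.8
Slice 6: Δl = 1.2/cos43.3° = 1.649 m; N'_6 = 14·cos43.3° = 10.2; c'Δl = 7.75; W sinα = 9.6
Σc'Δl = 64.5 kN/m; ΣN' = 540.7 kN/m; ΣW sinα = 128.9 kN/m
Resisting = 64.5 + 540.7·tan22.0° = 64.5 + 218.4 = 283.0 kN/m
FS = 283.0 / 128.9 = 2.196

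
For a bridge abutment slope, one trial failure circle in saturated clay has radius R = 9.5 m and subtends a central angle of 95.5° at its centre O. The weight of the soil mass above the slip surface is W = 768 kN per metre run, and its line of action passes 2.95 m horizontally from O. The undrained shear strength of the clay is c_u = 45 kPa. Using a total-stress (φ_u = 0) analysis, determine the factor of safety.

Taking moments about the centre O, the resisting moment is provided by the undrained shear strength acting along the arc:
Arc length L_a = R·θ = 9.5·(95.5°·π/180) = 9.5·1.6668 = 15.83 m
M_R = c_u·L_a·R = 45·15.83·9.5 = 6769.2 kN·m/m
M_D = W·d = 768·2.95 = 2265.6 kN·m/m
FS = M_R / M_D = 6769.2 / 2265.6 = 2.988

FS = 2.99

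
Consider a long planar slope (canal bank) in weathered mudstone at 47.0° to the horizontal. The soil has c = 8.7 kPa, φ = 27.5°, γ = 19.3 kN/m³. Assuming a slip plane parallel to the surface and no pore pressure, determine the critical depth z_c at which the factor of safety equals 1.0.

z_c = 1.76 m

Setting FS = 1.00 in FS = [c + γz cos²β tanφ] / [γz sinβ cosβ] and solving for z:
z = c / [γ cosβ (FS·sinβ − cosβ·tanφ)]
  = 8.7 / [19.3·cos47.0°·(1.00·sin47.0° − cos47.0°·tan27.5°)]
  = 8.7 / [19.3·0.6820·(1.00·0.7314 − 0.6820·0.5206)]
  = 8.7 / 4.9534 = 1.756 m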